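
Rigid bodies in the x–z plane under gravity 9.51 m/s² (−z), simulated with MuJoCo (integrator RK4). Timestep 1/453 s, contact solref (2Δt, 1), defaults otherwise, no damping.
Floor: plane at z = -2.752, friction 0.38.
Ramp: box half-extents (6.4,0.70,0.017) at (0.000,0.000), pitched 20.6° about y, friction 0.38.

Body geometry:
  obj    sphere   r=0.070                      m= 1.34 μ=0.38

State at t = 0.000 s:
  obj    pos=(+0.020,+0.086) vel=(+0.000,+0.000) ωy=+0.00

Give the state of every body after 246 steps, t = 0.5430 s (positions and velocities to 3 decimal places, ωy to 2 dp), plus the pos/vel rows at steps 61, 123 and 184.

State at t = 0.5430 s:
  obj    pos=(+0.350,-0.039) vel=(+1.215,-0.457) ωy=+18.54

Key-timestep trajectory:
   step    t(s)  obj.x    obj.z    obj.vx   obj.vz 
     61  0.1347   +0.040  +0.078  +0.301  -0.113
    123  0.2715   +0.102  +0.054  +0.608  -0.228
    184  0.4062   +0.204  +0.016  +0.909  -0.342


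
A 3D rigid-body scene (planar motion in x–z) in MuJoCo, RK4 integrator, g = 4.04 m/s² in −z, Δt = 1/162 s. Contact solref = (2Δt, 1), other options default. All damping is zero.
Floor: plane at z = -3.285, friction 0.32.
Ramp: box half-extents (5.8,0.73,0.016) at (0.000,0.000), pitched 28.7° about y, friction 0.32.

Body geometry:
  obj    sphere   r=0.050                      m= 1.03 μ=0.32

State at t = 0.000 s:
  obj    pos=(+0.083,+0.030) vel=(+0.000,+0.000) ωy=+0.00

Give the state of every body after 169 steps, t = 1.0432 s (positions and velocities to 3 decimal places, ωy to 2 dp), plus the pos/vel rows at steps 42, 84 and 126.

State at t = 1.0432 s:
  obj    pos=(+0.744,-0.332) vel=(+1.268,-0.694) ωy=+28.91

Key-timestep trajectory:
   step    t(s)  obj.x    obj.z    obj.vx   obj.vz 
     42  0.2593   +0.124  +0.007  +0.315  -0.173
     84  0.5185   +0.246  -0.060  +0.630  -0.345
    126  0.7778   +0.451  -0.172  +0.945  -0.518


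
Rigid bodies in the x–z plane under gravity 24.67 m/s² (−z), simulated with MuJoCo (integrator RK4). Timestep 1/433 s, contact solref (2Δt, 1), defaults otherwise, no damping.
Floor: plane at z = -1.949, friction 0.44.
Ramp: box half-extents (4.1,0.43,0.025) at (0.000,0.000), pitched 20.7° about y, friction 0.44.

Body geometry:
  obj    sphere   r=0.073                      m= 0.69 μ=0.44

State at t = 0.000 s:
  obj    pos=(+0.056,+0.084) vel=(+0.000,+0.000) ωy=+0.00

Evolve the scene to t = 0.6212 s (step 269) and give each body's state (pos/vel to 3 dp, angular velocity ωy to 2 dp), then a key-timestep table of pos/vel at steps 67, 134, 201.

State at t = 0.6212 s:
  obj    pos=(+1.180,-0.341) vel=(+3.620,-1.368) ωy=+53.00

Key-timestep trajectory:
   step    t(s)  obj.x    obj.z    obj.vx   obj.vz 
     67  0.1547   +0.126  +0.057  +0.902  -0.341
    134  0.3095   +0.335  -0.022  +1.803  -0.681
    201  0.4642   +0.684  -0.154  +2.705  -1.022


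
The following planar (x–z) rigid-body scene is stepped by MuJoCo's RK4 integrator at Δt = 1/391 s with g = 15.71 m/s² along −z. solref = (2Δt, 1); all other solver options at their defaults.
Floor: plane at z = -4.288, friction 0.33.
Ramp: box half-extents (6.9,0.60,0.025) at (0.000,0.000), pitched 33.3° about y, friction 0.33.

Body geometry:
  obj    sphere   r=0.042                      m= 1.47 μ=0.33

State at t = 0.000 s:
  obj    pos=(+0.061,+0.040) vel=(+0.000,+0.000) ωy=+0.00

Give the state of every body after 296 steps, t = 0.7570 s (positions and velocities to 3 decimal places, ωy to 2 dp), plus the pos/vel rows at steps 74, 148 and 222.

State at t = 0.7570 s:
  obj    pos=(+1.537,-0.929) vel=(+3.898,-2.561) ωy=+111.03

Key-timestep trajectory:
   step    t(s)  obj.x    obj.z    obj.vx   obj.vz 
     74  0.1893   +0.153  -0.021  +0.975  -0.640
    148  0.3785   +0.430  -0.202  +1.949  -1.280
    222  0.5678   +0.891  -0.505  +2.924  -1.921


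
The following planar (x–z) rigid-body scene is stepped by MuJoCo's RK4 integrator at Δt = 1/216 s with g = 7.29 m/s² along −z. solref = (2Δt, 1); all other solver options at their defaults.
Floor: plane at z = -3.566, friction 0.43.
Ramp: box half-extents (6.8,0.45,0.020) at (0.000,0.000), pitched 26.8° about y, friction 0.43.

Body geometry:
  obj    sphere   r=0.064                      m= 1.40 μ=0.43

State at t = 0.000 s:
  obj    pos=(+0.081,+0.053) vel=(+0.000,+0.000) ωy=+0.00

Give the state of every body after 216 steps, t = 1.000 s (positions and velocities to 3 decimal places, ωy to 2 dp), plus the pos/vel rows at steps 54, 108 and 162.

State at t = 1.000 s:
  obj    pos=(+1.129,-0.476) vel=(+2.096,-1.059) ωy=+36.68

Key-timestep trajectory:
   step    t(s)  obj.x    obj.z    obj.vx   obj.vz 
     54  0.2500   +0.147  +0.020  +0.524  -0.265
    108  0.5000   +0.343  -0.079  +1.048  -0.529
    162  0.7500   +0.671  -0.245  +1.572  -0.794


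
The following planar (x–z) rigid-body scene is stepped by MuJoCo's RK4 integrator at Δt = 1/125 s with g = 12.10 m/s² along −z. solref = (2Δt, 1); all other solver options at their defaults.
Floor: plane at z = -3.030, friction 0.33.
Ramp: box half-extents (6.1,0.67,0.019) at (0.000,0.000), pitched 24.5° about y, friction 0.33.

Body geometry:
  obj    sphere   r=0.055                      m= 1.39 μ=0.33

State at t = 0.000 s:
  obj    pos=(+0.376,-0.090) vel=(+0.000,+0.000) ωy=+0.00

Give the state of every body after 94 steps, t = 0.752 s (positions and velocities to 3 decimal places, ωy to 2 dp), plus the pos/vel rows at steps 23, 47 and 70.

State at t = 0.752 s:
  obj    pos=(+1.298,-0.510) vel=(+2.453,-1.118) ωy=+48.99

Key-timestep trajectory:
   step    t(s)  obj.x    obj.z    obj.vx   obj.vz 
     23  0.1840   +0.431  -0.115  +0.600  -0.274
     47  0.3760   +0.607  -0.195  +1.226  -0.559
     70  0.5600   +0.887  -0.323  +1.826  -0.832


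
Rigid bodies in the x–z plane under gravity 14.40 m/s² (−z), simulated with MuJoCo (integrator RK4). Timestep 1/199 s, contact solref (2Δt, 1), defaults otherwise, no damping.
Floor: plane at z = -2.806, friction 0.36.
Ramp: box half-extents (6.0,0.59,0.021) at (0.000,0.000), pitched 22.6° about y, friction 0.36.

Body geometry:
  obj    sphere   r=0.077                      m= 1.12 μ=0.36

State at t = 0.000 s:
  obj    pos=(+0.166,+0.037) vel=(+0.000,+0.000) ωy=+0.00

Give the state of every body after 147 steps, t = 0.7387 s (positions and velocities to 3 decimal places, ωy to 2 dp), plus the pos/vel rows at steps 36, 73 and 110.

State at t = 0.7387 s:
  obj    pos=(+1.162,-0.377) vel=(+2.696,-1.122) ωy=+37.91

Key-timestep trajectory:
   step    t(s)  obj.x    obj.z    obj.vx   obj.vz 
     36  0.1809   +0.226  +0.012  +0.660  -0.275
     73  0.3668   +0.412  -0.065  +1.339  -0.557
    110  0.5528   +0.724  -0.195  +2.017  -0.840


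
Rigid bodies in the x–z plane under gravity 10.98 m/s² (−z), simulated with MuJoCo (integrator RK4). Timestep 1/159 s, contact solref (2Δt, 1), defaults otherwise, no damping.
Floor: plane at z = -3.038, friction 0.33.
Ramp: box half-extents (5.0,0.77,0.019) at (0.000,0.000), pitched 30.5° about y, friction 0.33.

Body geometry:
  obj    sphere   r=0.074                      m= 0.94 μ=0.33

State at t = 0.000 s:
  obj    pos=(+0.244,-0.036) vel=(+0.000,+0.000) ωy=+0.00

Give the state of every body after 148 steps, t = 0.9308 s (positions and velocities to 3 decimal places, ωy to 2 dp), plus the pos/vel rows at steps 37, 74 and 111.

State at t = 0.9308 s:
  obj    pos=(+1.730,-0.911) vel=(+3.193,-1.881) ωy=+50.06

Key-timestep trajectory:
   step    t(s)  obj.x    obj.z    obj.vx   obj.vz 
     37  0.2327   +0.337  -0.091  +0.798  -0.470
     74  0.4654   +0.616  -0.255  +1.596  -0.940
    111  0.6981   +1.080  -0.528  +2.395  -1.410


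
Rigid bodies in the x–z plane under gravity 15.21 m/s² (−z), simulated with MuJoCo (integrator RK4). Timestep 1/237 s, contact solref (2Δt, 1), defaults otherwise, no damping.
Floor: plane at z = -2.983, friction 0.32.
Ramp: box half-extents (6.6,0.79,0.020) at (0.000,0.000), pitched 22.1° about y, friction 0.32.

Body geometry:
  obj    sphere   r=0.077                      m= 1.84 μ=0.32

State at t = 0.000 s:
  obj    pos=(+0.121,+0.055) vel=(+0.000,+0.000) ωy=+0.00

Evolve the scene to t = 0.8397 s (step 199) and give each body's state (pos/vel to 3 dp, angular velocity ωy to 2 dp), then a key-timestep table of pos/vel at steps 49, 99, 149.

State at t = 0.8397 s:
  obj    pos=(+1.456,-0.487) vel=(+3.180,-1.291) ωy=+44.56

Key-timestep trajectory:
   step    t(s)  obj.x    obj.z    obj.vx   obj.vz 
     49  0.2068   +0.202  +0.023  +0.783  -0.318
     99  0.4177   +0.452  -0.079  +1.582  -0.642
    149  0.6287   +0.870  -0.248  +2.381  -0.967


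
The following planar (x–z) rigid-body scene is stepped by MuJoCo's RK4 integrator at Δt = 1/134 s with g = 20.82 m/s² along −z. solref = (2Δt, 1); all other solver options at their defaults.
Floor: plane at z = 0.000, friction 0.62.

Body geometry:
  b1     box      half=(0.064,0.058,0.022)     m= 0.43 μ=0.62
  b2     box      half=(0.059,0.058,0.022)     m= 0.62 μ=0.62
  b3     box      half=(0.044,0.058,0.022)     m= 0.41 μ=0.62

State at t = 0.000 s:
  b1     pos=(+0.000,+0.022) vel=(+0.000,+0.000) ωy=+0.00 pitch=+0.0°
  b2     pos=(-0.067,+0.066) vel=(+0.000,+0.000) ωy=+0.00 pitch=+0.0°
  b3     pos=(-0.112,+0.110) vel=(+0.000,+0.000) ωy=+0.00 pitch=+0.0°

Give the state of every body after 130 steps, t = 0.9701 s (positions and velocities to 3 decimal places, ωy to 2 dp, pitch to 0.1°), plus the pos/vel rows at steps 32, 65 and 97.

State at t = 0.9701 s:
  b1     pos=(+0.002,+0.022) vel=(+0.002,+0.000) ωy=+0.00 pitch=+0.0°
  b2     pos=(-0.081,+0.057) vel=(+0.000,-0.001) ωy=+0.05 pitch=-44.2°
  b3     pos=(-0.184,+0.044) vel=(+0.000,+0.000) ωy=+0.00 pitch=-90.0°

Key-timestep trajectory:
   step    t(s)  b1.x    b1.z    b1.vx   b1.vz   b2.x    b2.z    b2.vx   b2.vz   b3.x    b3.z    b3.vx   b3.vz 
     32  0.2388   +0.000  +0.022  +0.000  +0.000   -0.088  +0.060  +0.172  -0.047   -0.190  +0.045  -0.134  +0.086
     65  0.4851   +0.001  +0.022  +0.002  +0.000   -0.081  +0.058  +0.000  -0.001   -0.184  +0.044  -0.003  +0.002
     97  0.7239   +0.001  +0.022  +0.002  +0.000   -0.081  +0.057  +0.000  -0.001   -0.184  +0.044  +0.000  +0.000


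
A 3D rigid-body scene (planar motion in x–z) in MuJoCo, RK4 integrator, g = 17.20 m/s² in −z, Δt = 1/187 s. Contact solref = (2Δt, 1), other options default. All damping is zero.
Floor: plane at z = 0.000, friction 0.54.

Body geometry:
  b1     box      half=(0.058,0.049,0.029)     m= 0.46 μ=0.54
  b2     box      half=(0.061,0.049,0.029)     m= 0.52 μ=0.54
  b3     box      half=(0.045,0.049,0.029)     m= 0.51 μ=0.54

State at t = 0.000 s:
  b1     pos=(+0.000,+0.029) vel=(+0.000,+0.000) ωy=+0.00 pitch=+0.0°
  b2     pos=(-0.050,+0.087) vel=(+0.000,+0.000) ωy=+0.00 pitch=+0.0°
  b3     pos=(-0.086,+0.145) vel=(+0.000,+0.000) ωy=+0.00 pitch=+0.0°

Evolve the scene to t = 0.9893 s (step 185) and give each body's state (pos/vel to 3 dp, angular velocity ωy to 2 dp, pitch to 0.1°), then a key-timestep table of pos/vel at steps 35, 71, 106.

State at t = 0.9893 s:
  b1     pos=(+0.000,+0.029) vel=(+0.000,+0.000) ωy=+0.00 pitch=+0.0°
  b2     pos=(-0.168,+0.059) vel=(+0.000,+0.000) ωy=-0.01 pitch=-143.7°
  b3     pos=(-0.260,+0.029) vel=(+0.000,+0.000) ωy=+0.00 pitch=+180.0°

Key-timestep trajectory:
   step    t(s)  b1.x    b1.z    b1.vx   b1.vz   b2.x    b2.z    b2.vx   b2.vz   b3.x    b3.z    b3.vx   b3.vz 
     35  0.1872   +0.000  +0.029  +0.001  +0.000   -0.073  +0.084  -0.321  -0.200   -0.141  +0.099  -0.564  -0.961
     71  0.3797   +0.000  +0.029  +0.000  +0.000   -0.151  +0.066  -0.389  -0.081   -0.247  +0.038  -0.588  -0.515
    106  0.5668   +0.000  +0.029  +0.000  +0.000   -0.168  +0.060  +0.000  -0.001   -0.259  +0.029  +0.000  +0.000


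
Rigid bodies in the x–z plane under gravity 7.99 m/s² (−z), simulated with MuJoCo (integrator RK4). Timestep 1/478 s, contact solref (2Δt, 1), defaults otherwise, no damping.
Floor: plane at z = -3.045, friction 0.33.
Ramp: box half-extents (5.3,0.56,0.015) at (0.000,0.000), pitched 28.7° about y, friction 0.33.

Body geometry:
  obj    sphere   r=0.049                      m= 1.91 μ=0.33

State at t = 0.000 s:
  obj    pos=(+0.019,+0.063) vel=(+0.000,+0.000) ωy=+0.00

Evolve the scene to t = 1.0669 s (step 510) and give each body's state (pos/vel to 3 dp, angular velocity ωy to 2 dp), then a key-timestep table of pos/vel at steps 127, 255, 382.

State at t = 1.0669 s:
  obj    pos=(+1.387,-0.687) vel=(+2.565,-1.404) ωy=+59.67

Key-timestep trajectory:
   step    t(s)  obj.x    obj.z    obj.vx   obj.vz 
    127  0.2657   +0.104  +0.016  +0.639  -0.350
    255  0.5335   +0.361  -0.125  +1.283  -0.702
    382  0.7992   +0.787  -0.358  +1.921  -1.052


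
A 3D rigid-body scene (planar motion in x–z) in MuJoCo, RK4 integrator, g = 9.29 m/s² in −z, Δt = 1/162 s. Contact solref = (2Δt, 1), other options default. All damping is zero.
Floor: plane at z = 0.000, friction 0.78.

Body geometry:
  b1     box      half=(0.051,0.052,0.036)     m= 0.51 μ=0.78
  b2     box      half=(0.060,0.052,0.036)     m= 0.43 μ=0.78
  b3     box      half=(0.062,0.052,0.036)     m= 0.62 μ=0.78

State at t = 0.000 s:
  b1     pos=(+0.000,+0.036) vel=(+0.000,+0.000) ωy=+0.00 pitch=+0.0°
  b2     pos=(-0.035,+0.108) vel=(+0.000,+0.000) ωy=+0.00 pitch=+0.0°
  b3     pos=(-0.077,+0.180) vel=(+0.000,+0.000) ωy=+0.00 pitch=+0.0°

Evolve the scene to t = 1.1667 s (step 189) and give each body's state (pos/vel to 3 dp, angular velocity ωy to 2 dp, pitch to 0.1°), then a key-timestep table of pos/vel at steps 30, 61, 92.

State at t = 1.1667 s:
  b1     pos=(+0.000,+0.036) vel=(+0.000,+0.000) ωy=+0.00 pitch=+0.0°
  b2     pos=(-0.094,+0.060) vel=(+0.000,+0.000) ωy=+0.00 pitch=-90.0°
  b3     pos=(-0.299,+0.036) vel=(+0.000,+0.000) ωy=+0.00 pitch=+180.0°

Key-timestep trajectory:
   step    t(s)  b1.x    b1.z    b1.vx   b1.vz   b2.x    b2.z    b2.vx   b2.vz   b3.x    b3.z    b3.vx   b3.vz 
     30  0.1852   +0.000  +0.036  +0.001  +0.000   -0.042  +0.110  -0.095  +0.023   -0.098  +0.173  -0.253  -0.115
     61  0.3765   +0.000  +0.036  +0.000  +0.000   -0.084  +0.090  -0.305  -0.550   -0.176  +0.067  -0.564  -0.540
     92  0.5679   +0.000  +0.036  +0.000  +0.000   -0.094  +0.060  +0.000  +0.000   -0.261  +0.067  -0.427  -0.168


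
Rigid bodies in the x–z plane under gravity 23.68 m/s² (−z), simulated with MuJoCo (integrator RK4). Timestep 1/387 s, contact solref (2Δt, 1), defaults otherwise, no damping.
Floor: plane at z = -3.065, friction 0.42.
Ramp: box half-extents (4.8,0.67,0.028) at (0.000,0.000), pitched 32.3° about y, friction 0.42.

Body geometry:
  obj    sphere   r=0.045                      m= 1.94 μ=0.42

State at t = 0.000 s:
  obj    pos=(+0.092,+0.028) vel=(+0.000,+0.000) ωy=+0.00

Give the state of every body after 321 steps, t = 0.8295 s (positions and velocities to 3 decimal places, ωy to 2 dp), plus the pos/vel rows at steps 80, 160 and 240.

State at t = 0.8295 s:
  obj    pos=(+2.720,-1.633) vel=(+6.337,-4.006) ωy=+166.58

Key-timestep trajectory:
   step    t(s)  obj.x    obj.z    obj.vx   obj.vz 
     80  0.2067   +0.255  -0.075  +1.579  -0.998
    160  0.4134   +0.745  -0.385  +3.159  -1.997
    240  0.6202   +1.561  -0.901  +4.738  -2.995


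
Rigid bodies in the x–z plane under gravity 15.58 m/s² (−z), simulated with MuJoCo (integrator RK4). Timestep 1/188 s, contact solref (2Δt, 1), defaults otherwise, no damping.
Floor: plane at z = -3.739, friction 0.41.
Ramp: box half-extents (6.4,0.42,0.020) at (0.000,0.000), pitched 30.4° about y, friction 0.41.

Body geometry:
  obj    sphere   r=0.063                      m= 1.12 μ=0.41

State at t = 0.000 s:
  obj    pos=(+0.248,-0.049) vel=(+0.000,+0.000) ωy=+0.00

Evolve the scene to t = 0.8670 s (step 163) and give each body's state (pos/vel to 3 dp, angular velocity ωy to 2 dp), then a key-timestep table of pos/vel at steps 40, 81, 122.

State at t = 0.8670 s:
  obj    pos=(+2.074,-1.120) vel=(+4.211,-2.471) ωy=+77.49

Key-timestep trajectory:
   step    t(s)  obj.x    obj.z    obj.vx   obj.vz 
     40  0.2128   +0.358  -0.114  +1.034  -0.606
     81  0.4309   +0.699  -0.314  +2.093  -1.228
    122  0.6489   +1.271  -0.649  +3.152  -1.849


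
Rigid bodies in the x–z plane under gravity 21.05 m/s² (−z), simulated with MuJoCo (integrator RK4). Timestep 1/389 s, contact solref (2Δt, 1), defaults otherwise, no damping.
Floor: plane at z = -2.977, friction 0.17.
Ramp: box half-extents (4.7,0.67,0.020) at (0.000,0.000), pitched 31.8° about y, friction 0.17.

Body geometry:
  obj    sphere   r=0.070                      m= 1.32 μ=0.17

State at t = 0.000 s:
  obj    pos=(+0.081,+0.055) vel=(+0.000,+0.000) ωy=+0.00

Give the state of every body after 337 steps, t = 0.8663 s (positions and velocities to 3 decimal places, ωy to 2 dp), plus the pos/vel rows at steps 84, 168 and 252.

State at t = 0.8663 s:
  obj    pos=(+2.654,-1.539) vel=(+5.931,-3.684) ωy=+93.82

Key-timestep trajectory:
   step    t(s)  obj.x    obj.z    obj.vx   obj.vz 
     84  0.2159   +0.242  -0.044  +1.480  -0.928
    168  0.4319   +0.722  -0.342  +2.967  -1.820
    252  0.6478   +1.521  -0.837  +4.443  -2.740


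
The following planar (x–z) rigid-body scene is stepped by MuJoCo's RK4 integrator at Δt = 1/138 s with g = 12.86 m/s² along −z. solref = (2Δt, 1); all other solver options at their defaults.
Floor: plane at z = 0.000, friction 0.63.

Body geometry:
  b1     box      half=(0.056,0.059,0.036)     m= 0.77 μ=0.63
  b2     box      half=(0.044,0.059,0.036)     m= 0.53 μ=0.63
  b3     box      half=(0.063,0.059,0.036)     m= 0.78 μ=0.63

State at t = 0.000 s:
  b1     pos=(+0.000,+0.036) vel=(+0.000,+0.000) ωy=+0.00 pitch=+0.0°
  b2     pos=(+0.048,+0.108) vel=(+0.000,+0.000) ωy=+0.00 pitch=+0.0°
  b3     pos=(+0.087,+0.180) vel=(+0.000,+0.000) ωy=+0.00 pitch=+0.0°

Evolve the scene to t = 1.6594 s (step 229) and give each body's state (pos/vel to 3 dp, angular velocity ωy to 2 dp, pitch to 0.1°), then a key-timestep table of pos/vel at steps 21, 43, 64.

State at t = 1.6594 s:
  b1     pos=(+0.000,+0.036) vel=(+0.000,+0.000) ωy=+0.00 pitch=+0.0°
  b2     pos=(+0.099,+0.044) vel=(+0.000,+0.000) ωy=+0.00 pitch=+90.0°
  b3     pos=(+0.312,+0.036) vel=(+0.000,+0.000) ωy=+0.00 pitch=+180.0°

Key-timestep trajectory:
   step    t(s)  b1.x    b1.z    b1.vx   b1.vz   b2.x    b2.z    b2.vx   b2.vz   b3.x    b3.z    b3.vx   b3.vz 
     21  0.1522   +0.000  +0.036  -0.001  +0.000   +0.058  +0.109  +0.169  -0.009   +0.117  +0.166  +0.439  -0.268
     43  0.3116   +0.000  +0.036  +0.000  +0.000   +0.105  +0.045  +0.255  -0.990   +0.213  +0.061  +0.593  +0.206
     64  0.4638   +0.000  +0.036  +0.000  +0.000   +0.099  +0.044  +0.000  +0.000   +0.292  +0.056  +0.595  -0.473


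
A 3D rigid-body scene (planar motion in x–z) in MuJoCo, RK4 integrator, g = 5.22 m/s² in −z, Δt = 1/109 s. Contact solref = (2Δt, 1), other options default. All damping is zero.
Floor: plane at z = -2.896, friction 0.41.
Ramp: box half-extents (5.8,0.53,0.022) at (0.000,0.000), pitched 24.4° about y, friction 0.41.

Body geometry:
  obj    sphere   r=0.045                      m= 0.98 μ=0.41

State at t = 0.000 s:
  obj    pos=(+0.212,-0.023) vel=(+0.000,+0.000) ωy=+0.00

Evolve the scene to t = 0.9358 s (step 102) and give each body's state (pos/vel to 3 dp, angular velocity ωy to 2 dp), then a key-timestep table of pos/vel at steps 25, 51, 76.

State at t = 0.9358 s:
  obj    pos=(+0.826,-0.301) vel=(+1.313,-0.595) ωy=+32.02

Key-timestep trajectory:
   step    t(s)  obj.x    obj.z    obj.vx   obj.vz 
     25  0.2294   +0.249  -0.039  +0.322  -0.146
     51  0.4679   +0.366  -0.092  +0.656  -0.298
     76  0.6972   +0.553  -0.177  +0.978  -0.444


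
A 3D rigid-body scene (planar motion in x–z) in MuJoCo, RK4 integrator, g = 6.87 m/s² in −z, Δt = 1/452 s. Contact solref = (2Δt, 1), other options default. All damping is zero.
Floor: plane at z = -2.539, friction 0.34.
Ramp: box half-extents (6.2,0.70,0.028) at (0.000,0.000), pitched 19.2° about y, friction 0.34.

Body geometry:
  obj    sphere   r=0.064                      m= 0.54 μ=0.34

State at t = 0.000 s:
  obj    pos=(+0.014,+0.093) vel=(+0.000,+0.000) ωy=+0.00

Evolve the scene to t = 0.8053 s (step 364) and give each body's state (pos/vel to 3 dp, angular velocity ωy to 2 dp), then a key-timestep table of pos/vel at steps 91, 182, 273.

State at t = 0.8053 s:
  obj    pos=(+0.508,-0.080) vel=(+1.227,-0.427) ωy=+20.30

Key-timestep trajectory:
   step    t(s)  obj.x    obj.z    obj.vx   obj.vz 
     91  0.2013   +0.045  +0.082  +0.307  -0.107
    182  0.4027   +0.137  +0.050  +0.614  -0.214
    273  0.6040   +0.292  -0.004  +0.921  -0.321


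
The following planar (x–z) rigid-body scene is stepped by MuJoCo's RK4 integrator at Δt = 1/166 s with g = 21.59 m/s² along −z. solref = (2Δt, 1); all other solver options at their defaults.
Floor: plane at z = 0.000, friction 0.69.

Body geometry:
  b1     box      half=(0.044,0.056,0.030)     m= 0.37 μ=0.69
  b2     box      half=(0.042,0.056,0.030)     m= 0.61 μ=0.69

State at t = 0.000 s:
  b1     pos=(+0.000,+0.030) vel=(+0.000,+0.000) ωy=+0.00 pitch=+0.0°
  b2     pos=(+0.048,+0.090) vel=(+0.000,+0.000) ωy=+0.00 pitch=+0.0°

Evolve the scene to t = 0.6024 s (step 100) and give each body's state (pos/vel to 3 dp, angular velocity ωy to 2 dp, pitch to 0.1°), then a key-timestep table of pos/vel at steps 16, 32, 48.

State at t = 0.6024 s:
  b1     pos=(+0.000,+0.030) vel=(+0.000,+0.000) ωy=+0.00 pitch=+0.0°
  b2     pos=(+0.086,+0.042) vel=(+0.000,+0.000) ωy=+0.00 pitch=+90.0°

Key-timestep trajectory:
   step    t(s)  b1.x    b1.z    b1.vx   b1.vz   b2.x    b2.z    b2.vx   b2.vz 
     16  0.0964   +0.000  +0.030  -0.001  +0.000   +0.056  +0.087  +0.209  -0.088
     32  0.1928   +0.000  +0.030  +0.000  +0.000   +0.089  +0.037  +0.310  +0.021
     48  0.2892   +0.000  +0.030  +0.000  +0.000   +0.084  +0.042  -0.009  +0.031


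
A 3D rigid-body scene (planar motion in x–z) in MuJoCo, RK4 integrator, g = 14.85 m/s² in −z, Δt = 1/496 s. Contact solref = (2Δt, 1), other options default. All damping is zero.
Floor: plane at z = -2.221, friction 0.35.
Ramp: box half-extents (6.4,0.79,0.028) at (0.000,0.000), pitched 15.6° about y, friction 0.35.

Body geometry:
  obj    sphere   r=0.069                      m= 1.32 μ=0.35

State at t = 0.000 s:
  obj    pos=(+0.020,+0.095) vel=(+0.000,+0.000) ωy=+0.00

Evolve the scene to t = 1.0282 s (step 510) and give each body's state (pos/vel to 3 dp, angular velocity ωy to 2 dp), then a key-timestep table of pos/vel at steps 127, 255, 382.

State at t = 1.0282 s:
  obj    pos=(+1.472,-0.310) vel=(+2.825,-0.789) ωy=+42.50

Key-timestep trajectory:
   step    t(s)  obj.x    obj.z    obj.vx   obj.vz 
    127  0.2560   +0.110  +0.070  +0.704  -0.196
    255  0.5141   +0.383  -0.006  +1.413  -0.394
    382  0.7702   +0.835  -0.132  +2.116  -0.591


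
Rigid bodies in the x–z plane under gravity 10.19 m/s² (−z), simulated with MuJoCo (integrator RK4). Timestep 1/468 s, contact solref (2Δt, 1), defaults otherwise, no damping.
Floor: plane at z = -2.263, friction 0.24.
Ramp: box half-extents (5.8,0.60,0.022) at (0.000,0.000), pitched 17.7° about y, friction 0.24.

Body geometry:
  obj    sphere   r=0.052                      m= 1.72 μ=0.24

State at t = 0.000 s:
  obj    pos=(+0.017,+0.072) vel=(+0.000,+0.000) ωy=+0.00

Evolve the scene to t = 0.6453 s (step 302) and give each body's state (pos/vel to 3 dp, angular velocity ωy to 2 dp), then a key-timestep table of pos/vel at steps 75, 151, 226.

State at t = 0.6453 s:
  obj    pos=(+0.456,-0.068) vel=(+1.360,-0.434) ωy=+27.46

Key-timestep trajectory:
   step    t(s)  obj.x    obj.z    obj.vx   obj.vz 
     75  0.1603   +0.044  +0.064  +0.338  -0.108
    151  0.3226   +0.127  +0.037  +0.680  -0.217
    226  0.4829   +0.263  -0.006  +1.018  -0.325


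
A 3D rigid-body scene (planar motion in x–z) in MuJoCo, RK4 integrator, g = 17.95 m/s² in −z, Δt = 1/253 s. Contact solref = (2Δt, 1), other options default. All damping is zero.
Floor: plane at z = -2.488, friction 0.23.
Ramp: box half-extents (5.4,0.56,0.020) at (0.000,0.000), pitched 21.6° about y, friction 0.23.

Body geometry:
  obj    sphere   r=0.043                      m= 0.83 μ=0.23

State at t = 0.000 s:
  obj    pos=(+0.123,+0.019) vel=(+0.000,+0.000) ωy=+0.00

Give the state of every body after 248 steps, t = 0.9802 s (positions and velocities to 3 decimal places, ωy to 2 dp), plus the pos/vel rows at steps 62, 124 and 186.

State at t = 0.9802 s:
  obj    pos=(+2.232,-0.816) vel=(+4.302,-1.703) ωy=+107.58

Key-timestep trajectory:
   step    t(s)  obj.x    obj.z    obj.vx   obj.vz 
     62  0.2451   +0.255  -0.033  +1.076  -0.426
    124  0.4901   +0.650  -0.190  +2.151  -0.852
    186  0.7352   +1.309  -0.451  +3.226  -1.277


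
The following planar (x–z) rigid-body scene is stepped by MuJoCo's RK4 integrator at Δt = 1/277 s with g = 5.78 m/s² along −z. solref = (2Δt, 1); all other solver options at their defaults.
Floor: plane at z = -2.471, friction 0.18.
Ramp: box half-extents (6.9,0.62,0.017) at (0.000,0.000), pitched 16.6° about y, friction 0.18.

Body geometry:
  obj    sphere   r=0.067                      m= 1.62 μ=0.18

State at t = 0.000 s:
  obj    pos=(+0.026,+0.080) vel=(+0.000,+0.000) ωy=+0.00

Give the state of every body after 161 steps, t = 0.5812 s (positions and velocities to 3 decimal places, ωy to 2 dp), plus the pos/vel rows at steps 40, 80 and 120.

State at t = 0.5812 s:
  obj    pos=(+0.217,+0.023) vel=(+0.657,-0.196) ωy=+10.23

Key-timestep trajectory:
   step    t(s)  obj.x    obj.z    obj.vx   obj.vz 
     40  0.1444   +0.038  +0.076  +0.163  -0.049
     80  0.2888   +0.073  +0.066  +0.326  -0.097
    120  0.4332   +0.132  +0.048  +0.490  -0.146


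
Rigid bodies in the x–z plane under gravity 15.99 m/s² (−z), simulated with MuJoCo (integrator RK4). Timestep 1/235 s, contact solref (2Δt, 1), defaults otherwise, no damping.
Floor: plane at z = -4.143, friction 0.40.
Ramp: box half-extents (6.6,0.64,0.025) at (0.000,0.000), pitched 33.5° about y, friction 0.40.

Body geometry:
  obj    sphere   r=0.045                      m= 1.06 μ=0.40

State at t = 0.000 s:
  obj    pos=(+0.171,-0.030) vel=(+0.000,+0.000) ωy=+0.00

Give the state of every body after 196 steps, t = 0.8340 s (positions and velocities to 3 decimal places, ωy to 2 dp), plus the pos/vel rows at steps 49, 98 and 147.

State at t = 0.8340 s:
  obj    pos=(+2.000,-1.240) vel=(+4.384,-2.902) ωy=+116.82

Key-timestep trajectory:
   step    t(s)  obj.x    obj.z    obj.vx   obj.vz 
     49  0.2085   +0.286  -0.105  +1.096  -0.726
     98  0.4170   +0.628  -0.332  +2.192  -1.451
    147  0.6255   +1.200  -0.710  +3.288  -2.176


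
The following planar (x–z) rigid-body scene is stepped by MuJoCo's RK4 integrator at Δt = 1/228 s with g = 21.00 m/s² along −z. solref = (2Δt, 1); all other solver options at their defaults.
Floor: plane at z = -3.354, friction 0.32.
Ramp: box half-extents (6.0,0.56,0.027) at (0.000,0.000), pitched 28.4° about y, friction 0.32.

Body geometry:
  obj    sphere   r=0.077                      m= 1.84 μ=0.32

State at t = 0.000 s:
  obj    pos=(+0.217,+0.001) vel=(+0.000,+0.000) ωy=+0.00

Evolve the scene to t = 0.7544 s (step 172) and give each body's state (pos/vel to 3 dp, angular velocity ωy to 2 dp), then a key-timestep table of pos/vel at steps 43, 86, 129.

State at t = 0.7544 s:
  obj    pos=(+2.003,-0.965) vel=(+4.734,-2.560) ωy=+69.88

Key-timestep trajectory:
   step    t(s)  obj.x    obj.z    obj.vx   obj.vz 
     43  0.1886   +0.329  -0.059  +1.184  -0.640
     86  0.3772   +0.664  -0.241  +2.367  -1.280
    129  0.5658   +1.222  -0.542  +3.551  -1.920


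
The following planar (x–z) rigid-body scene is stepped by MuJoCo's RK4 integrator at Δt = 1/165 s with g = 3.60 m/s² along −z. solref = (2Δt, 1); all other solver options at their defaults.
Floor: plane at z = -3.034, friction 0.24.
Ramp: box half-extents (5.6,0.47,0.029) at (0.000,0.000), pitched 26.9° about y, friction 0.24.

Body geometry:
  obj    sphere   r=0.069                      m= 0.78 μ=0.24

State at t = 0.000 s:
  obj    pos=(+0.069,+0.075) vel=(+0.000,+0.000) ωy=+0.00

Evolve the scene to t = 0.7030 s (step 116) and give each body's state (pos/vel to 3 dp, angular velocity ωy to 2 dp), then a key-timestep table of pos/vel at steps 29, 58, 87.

State at t = 0.7030 s:
  obj    pos=(+0.325,-0.055) vel=(+0.730,-0.370) ωy=+11.85

Key-timestep trajectory:
   step    t(s)  obj.x    obj.z    obj.vx   obj.vz 
     29  0.1758   +0.085  +0.067  +0.182  -0.093
     58  0.3515   +0.133  +0.042  +0.365  -0.185
     87  0.5273   +0.213  +0.002  +0.547  -0.278


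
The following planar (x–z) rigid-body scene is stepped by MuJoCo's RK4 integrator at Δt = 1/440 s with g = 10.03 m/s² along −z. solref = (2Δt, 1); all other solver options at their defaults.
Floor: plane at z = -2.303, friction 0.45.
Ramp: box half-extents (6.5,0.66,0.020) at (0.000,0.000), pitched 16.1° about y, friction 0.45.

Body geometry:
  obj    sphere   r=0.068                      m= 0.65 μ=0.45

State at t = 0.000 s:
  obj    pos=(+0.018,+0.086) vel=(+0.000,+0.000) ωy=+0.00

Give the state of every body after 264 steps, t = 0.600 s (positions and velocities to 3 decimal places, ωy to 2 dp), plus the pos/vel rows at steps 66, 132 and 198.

State at t = 0.600 s:
  obj    pos=(+0.362,-0.013) vel=(+1.145,-0.331) ωy=+17.53

Key-timestep trajectory:
   step    t(s)  obj.x    obj.z    obj.vx   obj.vz 
     66  0.1500   +0.040  +0.080  +0.286  -0.083
    132  0.3000   +0.104  +0.062  +0.573  -0.165
    198  0.4500   +0.211  +0.031  +0.859  -0.248


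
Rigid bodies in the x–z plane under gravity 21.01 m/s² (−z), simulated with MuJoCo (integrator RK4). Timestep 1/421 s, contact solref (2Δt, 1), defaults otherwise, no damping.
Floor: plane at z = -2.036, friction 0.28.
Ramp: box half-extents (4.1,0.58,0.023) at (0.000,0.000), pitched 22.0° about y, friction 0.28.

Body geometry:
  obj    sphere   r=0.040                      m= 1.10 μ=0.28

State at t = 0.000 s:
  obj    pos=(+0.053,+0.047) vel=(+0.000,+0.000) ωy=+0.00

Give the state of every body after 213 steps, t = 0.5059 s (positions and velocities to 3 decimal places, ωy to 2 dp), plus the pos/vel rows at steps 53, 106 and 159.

State at t = 0.5059 s:
  obj    pos=(+0.720,-0.223) vel=(+2.637,-1.066) ωy=+71.09

Key-timestep trajectory:
   step    t(s)  obj.x    obj.z    obj.vx   obj.vz 
     53  0.1259   +0.094  +0.030  +0.656  -0.265
    106  0.2518   +0.218  -0.020  +1.312  -0.530
    159  0.3777   +0.425  -0.104  +1.969  -0.795


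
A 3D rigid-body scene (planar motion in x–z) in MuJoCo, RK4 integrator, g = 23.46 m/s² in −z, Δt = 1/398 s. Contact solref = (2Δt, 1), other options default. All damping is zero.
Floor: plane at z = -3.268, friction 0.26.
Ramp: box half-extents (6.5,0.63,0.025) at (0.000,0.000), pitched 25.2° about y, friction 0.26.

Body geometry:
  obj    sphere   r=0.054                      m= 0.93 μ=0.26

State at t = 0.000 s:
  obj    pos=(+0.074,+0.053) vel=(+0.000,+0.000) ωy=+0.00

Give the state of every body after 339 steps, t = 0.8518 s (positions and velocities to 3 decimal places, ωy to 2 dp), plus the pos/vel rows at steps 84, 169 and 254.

State at t = 0.8518 s:
  obj    pos=(+2.416,-1.049) vel=(+5.499,-2.588) ωy=+112.53

Key-timestep trajectory:
   step    t(s)  obj.x    obj.z    obj.vx   obj.vz 
     84  0.2111   +0.218  -0.015  +1.363  -0.641
    169  0.4246   +0.656  -0.221  +2.741  -1.290
    254  0.6382   +1.389  -0.566  +4.120  -1.939


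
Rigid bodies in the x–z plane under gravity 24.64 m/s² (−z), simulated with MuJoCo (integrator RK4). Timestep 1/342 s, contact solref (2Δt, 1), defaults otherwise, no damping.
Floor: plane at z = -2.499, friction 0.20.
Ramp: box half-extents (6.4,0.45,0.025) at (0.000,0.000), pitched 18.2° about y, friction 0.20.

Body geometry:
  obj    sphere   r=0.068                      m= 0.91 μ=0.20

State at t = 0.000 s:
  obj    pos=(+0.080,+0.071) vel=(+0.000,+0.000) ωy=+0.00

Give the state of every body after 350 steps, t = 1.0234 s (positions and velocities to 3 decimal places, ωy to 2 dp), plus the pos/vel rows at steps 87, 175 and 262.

State at t = 1.0234 s:
  obj    pos=(+2.815,-0.828) vel=(+5.344,-1.757) ωy=+82.72

Key-timestep trajectory:
   step    t(s)  obj.x    obj.z    obj.vx   obj.vz 
     87  0.2544   +0.249  +0.016  +1.329  -0.437
    175  0.5117   +0.764  -0.153  +2.672  -0.879
    262  0.7661   +1.613  -0.432  +4.001  -1.315


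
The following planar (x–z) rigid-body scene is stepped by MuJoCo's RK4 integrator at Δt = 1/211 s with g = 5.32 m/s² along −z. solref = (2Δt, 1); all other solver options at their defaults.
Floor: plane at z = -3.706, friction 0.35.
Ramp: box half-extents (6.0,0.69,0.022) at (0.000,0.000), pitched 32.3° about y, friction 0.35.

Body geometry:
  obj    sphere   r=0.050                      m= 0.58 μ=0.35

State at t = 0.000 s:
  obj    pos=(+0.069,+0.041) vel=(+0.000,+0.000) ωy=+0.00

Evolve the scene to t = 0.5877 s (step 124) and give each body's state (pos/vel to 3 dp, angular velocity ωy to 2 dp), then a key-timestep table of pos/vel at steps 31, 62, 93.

State at t = 0.5877 s:
  obj    pos=(+0.366,-0.146) vel=(+1.009,-0.638) ωy=+23.86

Key-timestep trajectory:
   step    t(s)  obj.x    obj.z    obj.vx   obj.vz 
     31  0.1469   +0.088  +0.030  +0.252  -0.159
     62  0.2938   +0.143  -0.005  +0.504  -0.319
     93  0.4408   +0.236  -0.064  +0.757  -0.478


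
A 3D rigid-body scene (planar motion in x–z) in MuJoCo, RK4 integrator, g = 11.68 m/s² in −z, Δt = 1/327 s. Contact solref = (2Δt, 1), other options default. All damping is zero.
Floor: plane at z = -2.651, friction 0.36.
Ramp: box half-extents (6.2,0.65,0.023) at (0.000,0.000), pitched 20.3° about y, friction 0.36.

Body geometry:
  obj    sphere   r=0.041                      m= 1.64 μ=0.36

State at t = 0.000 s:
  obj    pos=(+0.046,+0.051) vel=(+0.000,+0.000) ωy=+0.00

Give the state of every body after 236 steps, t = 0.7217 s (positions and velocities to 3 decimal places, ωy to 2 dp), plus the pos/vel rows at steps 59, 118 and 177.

State at t = 0.7217 s:
  obj    pos=(+0.753,-0.210) vel=(+1.959,-0.725) ωy=+50.94

Key-timestep trajectory:
   step    t(s)  obj.x    obj.z    obj.vx   obj.vz 
     59  0.1804   +0.090  +0.035  +0.490  -0.181
    118  0.3609   +0.223  -0.014  +0.980  -0.362
    177  0.5413   +0.444  -0.096  +1.469  -0.544


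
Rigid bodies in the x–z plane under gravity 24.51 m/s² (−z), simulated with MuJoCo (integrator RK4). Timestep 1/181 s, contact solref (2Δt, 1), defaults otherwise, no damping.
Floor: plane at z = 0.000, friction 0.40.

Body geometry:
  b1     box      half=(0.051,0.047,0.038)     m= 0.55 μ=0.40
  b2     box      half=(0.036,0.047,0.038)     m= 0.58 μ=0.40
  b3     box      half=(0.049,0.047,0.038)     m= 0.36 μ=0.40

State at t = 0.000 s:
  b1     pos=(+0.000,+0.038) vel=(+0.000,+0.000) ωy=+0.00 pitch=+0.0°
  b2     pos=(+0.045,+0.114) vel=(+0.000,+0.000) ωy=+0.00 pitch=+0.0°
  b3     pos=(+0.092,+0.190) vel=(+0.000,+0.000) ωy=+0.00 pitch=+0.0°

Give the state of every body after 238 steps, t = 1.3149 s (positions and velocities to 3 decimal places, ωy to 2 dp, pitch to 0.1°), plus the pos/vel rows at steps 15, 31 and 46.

State at t = 1.3149 s:
  b1     pos=(+0.000,+0.038) vel=(+0.000,+0.000) ωy=+0.00 pitch=+0.0°
  b2     pos=(+0.105,+0.036) vel=(+0.000,+0.000) ωy=+0.00 pitch=+90.0°
  b3     pos=(+0.203,+0.049) vel=(+0.000,+0.000) ωy=+0.00 pitch=+90.0°

Key-timestep trajectory:
   step    t(s)  b1.x    b1.z    b1.vx   b1.vz   b2.x    b2.z    b2.vx   b2.vz   b3.x    b3.z    b3.vx   b3.vz 
     15  0.0829   +0.000  +0.038  -0.001  +0.000   +0.050  +0.114  +0.124  +0.006   +0.109  +0.182  +0.445  -0.235
     31  0.1713   +0.000  +0.038  -0.001  +0.000   +0.073  +0.107  +0.456  -0.313   +0.169  +0.112  +0.777  -1.675
     46  0.2541   +0.000  +0.038  +0.000  +0.000   +0.107  +0.031  -0.067  +0.143   +0.203  +0.049  -0.010  +0.013


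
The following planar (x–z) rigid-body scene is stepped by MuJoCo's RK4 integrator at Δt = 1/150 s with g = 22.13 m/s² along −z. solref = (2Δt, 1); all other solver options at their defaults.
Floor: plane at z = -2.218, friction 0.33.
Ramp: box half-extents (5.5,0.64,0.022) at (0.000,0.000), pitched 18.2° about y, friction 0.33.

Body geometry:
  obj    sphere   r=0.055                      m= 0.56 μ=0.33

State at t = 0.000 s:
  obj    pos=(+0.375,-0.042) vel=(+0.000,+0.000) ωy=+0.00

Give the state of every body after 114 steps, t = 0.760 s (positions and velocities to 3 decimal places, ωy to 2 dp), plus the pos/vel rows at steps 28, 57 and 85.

State at t = 0.760 s:
  obj    pos=(+1.730,-0.488) vel=(+3.564,-1.172) ωy=+68.21

Key-timestep trajectory:
   step    t(s)  obj.x    obj.z    obj.vx   obj.vz 
     28  0.1867   +0.457  -0.069  +0.876  -0.288
     57  0.3800   +0.714  -0.154  +1.782  -0.586
     85  0.5667   +1.128  -0.290  +2.658  -0.874


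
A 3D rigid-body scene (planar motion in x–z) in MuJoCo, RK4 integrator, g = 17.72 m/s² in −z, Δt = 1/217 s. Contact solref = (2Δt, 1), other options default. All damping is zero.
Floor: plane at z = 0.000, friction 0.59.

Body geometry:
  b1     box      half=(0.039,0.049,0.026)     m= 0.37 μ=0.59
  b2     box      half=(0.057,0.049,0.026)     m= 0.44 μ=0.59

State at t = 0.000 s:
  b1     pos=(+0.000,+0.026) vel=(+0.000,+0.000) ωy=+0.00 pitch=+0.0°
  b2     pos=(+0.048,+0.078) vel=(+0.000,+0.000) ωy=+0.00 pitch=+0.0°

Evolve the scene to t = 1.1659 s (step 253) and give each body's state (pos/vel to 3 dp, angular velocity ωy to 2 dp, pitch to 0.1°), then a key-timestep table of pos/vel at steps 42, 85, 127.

State at t = 1.1659 s:
  b1     pos=(+0.000,+0.026) vel=(+0.000,+0.000) ωy=+0.00 pitch=+0.0°
  b2     pos=(+0.106,+0.057) vel=(+0.000,+0.000) ωy=+0.00 pitch=+90.0°

Key-timestep trajectory:
   step    t(s)  b1.x    b1.z    b1.vx   b1.vz   b2.x    b2.z    b2.vx   b2.vz 
     42  0.1935   +0.000  +0.026  +0.000  +0.000   +0.080  +0.063  +0.207  +0.005
     85  0.3917   +0.000  +0.026  +0.000  +0.000   +0.119  +0.061  -0.021  -0.005
    127  0.5853   +0.000  +0.026  +0.000  +0.000   +0.106  +0.057  +0.210  -0.074


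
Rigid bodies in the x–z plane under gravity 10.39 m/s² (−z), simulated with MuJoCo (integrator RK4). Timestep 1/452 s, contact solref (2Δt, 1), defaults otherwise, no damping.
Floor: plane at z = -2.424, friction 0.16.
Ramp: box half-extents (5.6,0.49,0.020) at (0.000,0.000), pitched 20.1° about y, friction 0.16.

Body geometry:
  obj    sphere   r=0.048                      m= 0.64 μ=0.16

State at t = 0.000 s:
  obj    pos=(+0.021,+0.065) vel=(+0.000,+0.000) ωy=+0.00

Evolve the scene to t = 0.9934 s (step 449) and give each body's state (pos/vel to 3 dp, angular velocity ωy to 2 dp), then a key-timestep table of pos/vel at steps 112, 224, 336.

State at t = 0.9934 s:
  obj    pos=(+1.203,-0.368) vel=(+2.379,-0.871) ωy=+52.78

Key-timestep trajectory:
   step    t(s)  obj.x    obj.z    obj.vx   obj.vz 
    112  0.2478   +0.094  +0.038  +0.594  -0.217
    224  0.4956   +0.315  -0.043  +1.187  -0.434
    336  0.7434   +0.683  -0.177  +1.781  -0.652


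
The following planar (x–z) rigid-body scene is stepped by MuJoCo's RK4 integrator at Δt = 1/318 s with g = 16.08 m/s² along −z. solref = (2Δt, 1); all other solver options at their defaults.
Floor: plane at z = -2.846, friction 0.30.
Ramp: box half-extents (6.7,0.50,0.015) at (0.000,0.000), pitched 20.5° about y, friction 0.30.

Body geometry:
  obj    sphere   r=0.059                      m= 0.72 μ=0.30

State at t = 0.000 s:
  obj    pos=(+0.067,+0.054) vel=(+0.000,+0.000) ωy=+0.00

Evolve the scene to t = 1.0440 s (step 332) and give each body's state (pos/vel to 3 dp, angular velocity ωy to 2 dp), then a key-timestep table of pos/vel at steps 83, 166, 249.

State at t = 1.0440 s:
  obj    pos=(+2.120,-0.714) vel=(+3.934,-1.471) ωy=+71.17

Key-timestep trajectory:
   step    t(s)  obj.x    obj.z    obj.vx   obj.vz 
     83  0.2610   +0.195  +0.006  +0.984  -0.368
    166  0.5220   +0.580  -0.138  +1.967  -0.735
    249  0.7830   +1.222  -0.378  +2.950  -1.103
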